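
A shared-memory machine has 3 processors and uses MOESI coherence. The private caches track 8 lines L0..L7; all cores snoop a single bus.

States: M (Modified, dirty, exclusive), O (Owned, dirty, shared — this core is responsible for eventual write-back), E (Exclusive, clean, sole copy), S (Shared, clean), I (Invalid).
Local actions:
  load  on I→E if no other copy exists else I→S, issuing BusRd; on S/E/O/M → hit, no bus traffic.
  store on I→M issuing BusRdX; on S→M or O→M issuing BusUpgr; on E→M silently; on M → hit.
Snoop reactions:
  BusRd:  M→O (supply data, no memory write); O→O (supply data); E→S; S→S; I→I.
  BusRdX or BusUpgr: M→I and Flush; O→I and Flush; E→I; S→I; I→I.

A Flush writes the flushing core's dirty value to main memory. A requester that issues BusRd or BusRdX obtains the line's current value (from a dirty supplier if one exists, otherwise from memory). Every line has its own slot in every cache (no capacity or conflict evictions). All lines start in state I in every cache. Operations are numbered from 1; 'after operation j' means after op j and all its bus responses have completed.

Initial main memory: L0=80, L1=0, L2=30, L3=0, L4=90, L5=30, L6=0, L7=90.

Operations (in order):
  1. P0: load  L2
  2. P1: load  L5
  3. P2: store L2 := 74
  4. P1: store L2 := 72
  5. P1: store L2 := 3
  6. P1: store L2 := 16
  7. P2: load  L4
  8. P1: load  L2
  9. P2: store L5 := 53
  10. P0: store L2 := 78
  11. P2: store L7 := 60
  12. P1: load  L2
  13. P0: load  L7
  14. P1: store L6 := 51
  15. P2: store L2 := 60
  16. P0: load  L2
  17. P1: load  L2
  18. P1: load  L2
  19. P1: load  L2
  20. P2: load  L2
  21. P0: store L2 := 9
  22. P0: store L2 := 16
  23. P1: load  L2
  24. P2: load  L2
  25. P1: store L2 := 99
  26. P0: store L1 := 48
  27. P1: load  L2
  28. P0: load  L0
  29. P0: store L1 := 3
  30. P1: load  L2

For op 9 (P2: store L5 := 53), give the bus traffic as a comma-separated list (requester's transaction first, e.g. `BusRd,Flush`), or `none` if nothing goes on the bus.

step 1: P0: load  L2  ⟶  EII  (L2)  txn=BusRd  M[L2]=30
step 2: P1: load  L5  ⟶  IEI  (L5)  txn=BusRd  M[L5]=30
step 3: P2: store L2 := 74  ⟶  IIM  (L2)  txn=BusRdX  M[L2]=30
step 4: P1: store L2 := 72  ⟶  IMI  (L2)  txn=BusRdX+Flush  M[L2]=74
step 5: P1: store L2 := 3  ⟶  IMI  (L2)  txn=∅  M[L2]=74
step 6: P1: store L2 := 16  ⟶  IMI  (L2)  txn=∅  M[L2]=74
step 7: P2: load  L4  ⟶  IIE  (L4)  txn=BusRd  M[L4]=90
step 8: P1: load  L2  ⟶  IMI  (L2)  txn=∅  M[L2]=74
step 9: P2: store L5 := 53  ⟶  IIM  (L5)  txn=BusRdX  M[L5]=30
step 10: P0: store L2 := 78  ⟶  MII  (L2)  txn=BusRdX+Flush  M[L2]=16
step 11: P2: store L7 := 60  ⟶  IIM  (L7)  txn=BusRdX  M[L7]=90
step 12: P1: load  L2  ⟶  OSI  (L2)  txn=BusRd  M[L2]=16
step 13: P0: load  L7  ⟶  SIO  (L7)  txn=BusRd  M[L7]=90
step 14: P1: store L6 := 51  ⟶  IMI  (L6)  txn=BusRdX  M[L6]=0
step 15: P2: store L2 := 60  ⟶  IIM  (L2)  txn=BusRdX+Flush  M[L2]=78
step 16: P0: load  L2  ⟶  SIO  (L2)  txn=BusRd  M[L2]=78
step 17: P1: load  L2  ⟶  SSO  (L2)  txn=BusRd  M[L2]=78
step 18: P1: load  L2  ⟶  SSO  (L2)  txn=∅  M[L2]=78
step 19: P1: load  L2  ⟶  SSO  (L2)  txn=∅  M[L2]=78
step 20: P2: load  L2  ⟶  SSO  (L2)  txn=∅  M[L2]=78
step 21: P0: store L2 := 9  ⟶  MII  (L2)  txn=BusUpgr+Flush  M[L2]=60
step 22: P0: store L2 := 16  ⟶  MII  (L2)  txn=∅  M[L2]=60
step 23: P1: load  L2  ⟶  OSI  (L2)  txn=BusRd  M[L2]=60
step 24: P2: load  L2  ⟶  OSS  (L2)  txn=BusRd  M[L2]=60
step 25: P1: store L2 := 99  ⟶  IMI  (L2)  txn=BusUpgr+Flush  M[L2]=16
step 26: P0: store L1 := 48  ⟶  MII  (L1)  txn=BusRdX  M[L1]=0
step 27: P1: load  L2  ⟶  IMI  (L2)  txn=∅  M[L2]=16
step 28: P0: load  L0  ⟶  EII  (L0)  txn=BusRd  M[L0]=80
step 29: P0: store L1 := 3  ⟶  MII  (L1)  txn=∅  M[L1]=0
step 30: P1: load  L2  ⟶  IMI  (L2)  txn=∅  M[L2]=16

bus = BusRdX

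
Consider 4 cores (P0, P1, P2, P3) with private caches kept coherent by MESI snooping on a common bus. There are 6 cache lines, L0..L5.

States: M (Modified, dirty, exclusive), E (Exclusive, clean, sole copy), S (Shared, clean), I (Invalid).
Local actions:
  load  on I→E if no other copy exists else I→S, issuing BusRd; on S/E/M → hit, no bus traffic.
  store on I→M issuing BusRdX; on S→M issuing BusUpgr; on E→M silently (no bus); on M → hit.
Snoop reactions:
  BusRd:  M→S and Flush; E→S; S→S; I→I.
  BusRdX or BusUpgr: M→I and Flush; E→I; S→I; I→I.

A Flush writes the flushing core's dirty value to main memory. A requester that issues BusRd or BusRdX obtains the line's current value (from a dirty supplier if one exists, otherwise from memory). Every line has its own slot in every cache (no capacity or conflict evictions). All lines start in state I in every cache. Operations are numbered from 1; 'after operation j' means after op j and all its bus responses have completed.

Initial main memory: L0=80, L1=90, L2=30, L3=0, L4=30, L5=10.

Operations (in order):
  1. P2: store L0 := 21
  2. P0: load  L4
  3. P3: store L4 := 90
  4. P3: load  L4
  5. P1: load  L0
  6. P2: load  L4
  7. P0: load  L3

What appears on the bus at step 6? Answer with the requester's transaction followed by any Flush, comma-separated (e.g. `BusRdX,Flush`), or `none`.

  op1 P2: store L0 := 21 → I/I/M/I on L0; bus BusRdX; mem=80
  op2 P0: load  L4 → E/I/I/I on L4; bus BusRd; mem=30
  op3 P3: store L4 := 90 → I/I/I/M on L4; bus BusRdX; mem=30
  op4 P3: load  L4 → I/I/I/M on L4; bus (none); mem=30
  op5 P1: load  L0 → I/S/S/I on L0; bus BusRd Flush; mem=21
  op6 P2: load  L4 → I/I/S/S on L4; bus BusRd Flush; mem=90
  op7 P0: load  L3 → E/I/I/I on L3; bus BusRd; mem=0

bus = BusRd,Flush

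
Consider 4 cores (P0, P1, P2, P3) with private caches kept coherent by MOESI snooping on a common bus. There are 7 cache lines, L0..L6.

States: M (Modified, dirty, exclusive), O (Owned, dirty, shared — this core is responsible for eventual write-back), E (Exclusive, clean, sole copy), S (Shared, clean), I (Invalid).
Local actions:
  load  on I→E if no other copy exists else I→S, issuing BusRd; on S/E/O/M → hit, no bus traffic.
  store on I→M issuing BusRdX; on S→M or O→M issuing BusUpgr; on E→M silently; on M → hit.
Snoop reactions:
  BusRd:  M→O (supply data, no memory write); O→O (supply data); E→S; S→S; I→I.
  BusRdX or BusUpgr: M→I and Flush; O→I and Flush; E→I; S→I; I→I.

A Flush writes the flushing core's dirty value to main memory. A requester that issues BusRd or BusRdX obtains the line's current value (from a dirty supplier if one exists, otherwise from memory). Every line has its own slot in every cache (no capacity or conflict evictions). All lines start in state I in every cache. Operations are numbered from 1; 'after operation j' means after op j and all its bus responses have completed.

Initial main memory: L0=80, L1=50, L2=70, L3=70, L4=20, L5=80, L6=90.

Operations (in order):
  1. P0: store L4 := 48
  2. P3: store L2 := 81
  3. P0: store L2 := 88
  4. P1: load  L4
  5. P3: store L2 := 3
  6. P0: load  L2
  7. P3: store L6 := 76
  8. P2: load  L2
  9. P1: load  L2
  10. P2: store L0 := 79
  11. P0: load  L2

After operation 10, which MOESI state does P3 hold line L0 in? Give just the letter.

state = I

step 1: P0: store L4 := 48  ⟶  MIII  (L4)  txn=BusRdX  M[L4]=20
step 2: P3: store L2 := 81  ⟶  IIIM  (L2)  txn=BusRdX  M[L2]=70
step 3: P0: store L2 := 88  ⟶  MIII  (L2)  txn=BusRdX+Flush  M[L2]=81
step 4: P1: load  L4  ⟶  OSII  (L4)  txn=BusRd  M[L4]=20
step 5: P3: store L2 := 3  ⟶  IIIM  (L2)  txn=BusRdX+Flush  M[L2]=88
step 6: P0: load  L2  ⟶  SIIO  (L2)  txn=BusRd  M[L2]=88
step 7: P3: store L6 := 76  ⟶  IIIM  (L6)  txn=BusRdX  M[L6]=90
step 8: P2: load  L2  ⟶  SISO  (L2)  txn=BusRd  M[L2]=88
step 9: P1: load  L2  ⟶  SSSO  (L2)  txn=BusRd  M[L2]=88
step 10: P2: store L0 := 79  ⟶  IIMI  (L0)  txn=BusRdX  M[L0]=80
step 11: P0: load  L2  ⟶  SSSO  (L2)  txn=∅  M[L2]=88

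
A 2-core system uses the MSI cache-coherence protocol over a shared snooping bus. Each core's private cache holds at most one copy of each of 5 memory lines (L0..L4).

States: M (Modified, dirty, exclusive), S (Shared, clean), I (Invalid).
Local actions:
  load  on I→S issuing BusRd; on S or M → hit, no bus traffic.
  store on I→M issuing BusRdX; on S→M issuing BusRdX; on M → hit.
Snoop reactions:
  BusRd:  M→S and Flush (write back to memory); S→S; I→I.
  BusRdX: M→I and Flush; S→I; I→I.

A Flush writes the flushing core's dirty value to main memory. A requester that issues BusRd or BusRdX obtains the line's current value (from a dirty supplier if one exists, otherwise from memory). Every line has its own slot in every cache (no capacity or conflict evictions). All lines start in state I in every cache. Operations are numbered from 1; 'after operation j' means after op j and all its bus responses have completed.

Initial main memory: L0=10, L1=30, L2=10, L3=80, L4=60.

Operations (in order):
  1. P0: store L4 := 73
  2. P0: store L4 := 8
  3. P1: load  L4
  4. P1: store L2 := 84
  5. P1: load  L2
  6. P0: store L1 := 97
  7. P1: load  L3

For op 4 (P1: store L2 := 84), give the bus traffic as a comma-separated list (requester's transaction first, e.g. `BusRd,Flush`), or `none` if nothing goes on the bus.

1. P0: store L4 := 73  bus=[BusRdX]  L4: P0=M P1=I  mem[L4]=60
2. P0: store L4 := 8  bus=[-]  L4: P0=M P1=I  mem[L4]=60
3. P1: load  L4  bus=[BusRd,Flush]  L4: P0=S P1=S  mem[L4]=8
4. P1: store L2 := 84  bus=[BusRdX]  L2: P0=I P1=M  mem[L2]=10
5. P1: load  L2  bus=[-]  L2: P0=I P1=M  mem[L2]=10
6. P0: store L1 := 97  bus=[BusRdX]  L1: P0=M P1=I  mem[L1]=30
7. P1: load  L3  bus=[BusRd]  L3: P0=I P1=S  mem[L3]=80

bus = BusRdX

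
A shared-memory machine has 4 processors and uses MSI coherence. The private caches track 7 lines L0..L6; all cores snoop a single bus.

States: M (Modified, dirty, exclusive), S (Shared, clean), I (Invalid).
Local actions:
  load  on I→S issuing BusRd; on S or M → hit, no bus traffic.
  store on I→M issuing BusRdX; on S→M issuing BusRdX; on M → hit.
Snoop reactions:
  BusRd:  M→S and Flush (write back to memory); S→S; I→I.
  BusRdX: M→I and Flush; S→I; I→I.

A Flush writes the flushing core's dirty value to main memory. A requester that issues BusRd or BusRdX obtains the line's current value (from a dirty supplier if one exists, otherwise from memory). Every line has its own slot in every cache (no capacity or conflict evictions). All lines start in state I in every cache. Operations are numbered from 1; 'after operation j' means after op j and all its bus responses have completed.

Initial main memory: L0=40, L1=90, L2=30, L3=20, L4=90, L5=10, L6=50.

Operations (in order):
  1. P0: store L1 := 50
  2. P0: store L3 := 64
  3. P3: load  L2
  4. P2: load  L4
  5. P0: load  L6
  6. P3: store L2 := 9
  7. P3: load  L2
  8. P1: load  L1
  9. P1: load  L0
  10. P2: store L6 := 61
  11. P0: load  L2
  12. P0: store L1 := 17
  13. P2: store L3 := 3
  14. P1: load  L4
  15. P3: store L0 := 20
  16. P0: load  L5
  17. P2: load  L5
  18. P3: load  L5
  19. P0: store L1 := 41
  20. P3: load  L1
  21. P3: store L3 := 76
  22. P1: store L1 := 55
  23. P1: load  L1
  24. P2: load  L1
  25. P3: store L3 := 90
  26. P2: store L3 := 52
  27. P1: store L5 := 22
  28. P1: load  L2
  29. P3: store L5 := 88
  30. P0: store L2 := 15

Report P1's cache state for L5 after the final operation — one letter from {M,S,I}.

step 1: P0: store L1 := 50  ⟶  MIII  (L1)  txn=BusRdX  M[L1]=90
step 2: P0: store L3 := 64  ⟶  MIII  (L3)  txn=BusRdX  M[L3]=20
step 3: P3: load  L2  ⟶  IIIS  (L2)  txn=BusRd  M[L2]=30
step 4: P2: load  L4  ⟶  IISI  (L4)  txn=BusRd  M[L4]=90
step 5: P0: load  L6  ⟶  SIII  (L6)  txn=BusRd  M[L6]=50
step 6: P3: store L2 := 9  ⟶  IIIM  (L2)  txn=BusRdX  M[L2]=30
step 7: P3: load  L2  ⟶  IIIM  (L2)  txn=∅  M[L2]=30
step 8: P1: load  L1  ⟶  SSII  (L1)  txn=BusRd+Flush  M[L1]=50
step 9: P1: load  L0  ⟶  ISII  (L0)  txn=BusRd  M[L0]=40
step 10: P2: store L6 := 61  ⟶  IIMI  (L6)  txn=BusRdX  M[L6]=50
step 11: P0: load  L2  ⟶  SIIS  (L2)  txn=BusRd+Flush  M[L2]=9
step 12: P0: store L1 := 17  ⟶  MIII  (L1)  txn=BusRdX  M[L1]=50
step 13: P2: store L3 := 3  ⟶  IIMI  (L3)  txn=BusRdX+Flush  M[L3]=64
step 14: P1: load  L4  ⟶  ISSI  (L4)  txn=BusRd  M[L4]=90
step 15: P3: store L0 := 20  ⟶  IIIM  (L0)  txn=BusRdX  M[L0]=40
step 16: P0: load  L5  ⟶  SIII  (L5)  txn=BusRd  M[L5]=10
step 17: P2: load  L5  ⟶  SISI  (L5)  txn=BusRd  M[L5]=10
step 18: P3: load  L5  ⟶  SISS  (L5)  txn=BusRd  M[L5]=10
step 19: P0: store L1 := 41  ⟶  MIII  (L1)  txn=∅  M[L1]=50
step 20: P3: load  L1  ⟶  SIIS  (L1)  txn=BusRd+Flush  M[L1]=41
step 21: P3: store L3 := 76  ⟶  IIIM  (L3)  txn=BusRdX+Flush  M[L3]=3
step 22: P1: store L1 := 55  ⟶  IMII  (L1)  txn=BusRdX  M[L1]=41
step 23: P1: load  L1  ⟶  IMII  (L1)  txn=∅  M[L1]=41
step 24: P2: load  L1  ⟶  ISSI  (L1)  txn=BusRd+Flush  M[L1]=55
step 25: P3: store L3 := 90  ⟶  IIIM  (L3)  txn=∅  M[L3]=3
step 26: P2: store L3 := 52  ⟶  IIMI  (L3)  txn=BusRdX+Flush  M[L3]=90
step 27: P1: store L5 := 22  ⟶  IMII  (L5)  txn=BusRdX  M[L5]=10
step 28: P1: load  L2  ⟶  SSIS  (L2)  txn=BusRd  M[L2]=9
step 29: P3: store L5 := 88  ⟶  IIIM  (L5)  txn=BusRdX+Flush  M[L5]=22
step 30: P0: store L2 := 15  ⟶  MIII  (L2)  txn=BusRdX  M[L2]=9

state = I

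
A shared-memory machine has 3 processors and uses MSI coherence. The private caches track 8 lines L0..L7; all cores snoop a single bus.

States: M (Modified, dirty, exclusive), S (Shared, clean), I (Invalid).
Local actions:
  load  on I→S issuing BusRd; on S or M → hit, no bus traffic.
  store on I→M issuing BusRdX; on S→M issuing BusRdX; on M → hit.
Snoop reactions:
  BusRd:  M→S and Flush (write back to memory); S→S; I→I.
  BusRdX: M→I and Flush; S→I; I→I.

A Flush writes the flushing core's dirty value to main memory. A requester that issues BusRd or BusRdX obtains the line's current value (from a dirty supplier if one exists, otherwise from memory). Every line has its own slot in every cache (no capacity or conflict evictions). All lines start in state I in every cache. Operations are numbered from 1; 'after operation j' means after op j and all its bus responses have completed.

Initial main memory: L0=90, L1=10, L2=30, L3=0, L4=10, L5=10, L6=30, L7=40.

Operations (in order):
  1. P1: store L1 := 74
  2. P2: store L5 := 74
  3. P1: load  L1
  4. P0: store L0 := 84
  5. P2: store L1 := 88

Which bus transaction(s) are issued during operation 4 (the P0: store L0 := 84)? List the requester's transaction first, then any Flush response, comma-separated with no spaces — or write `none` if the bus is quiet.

bus = BusRdX

  op1 P1: store L1 := 74 → I/M/I on L1; bus BusRdX; mem=10
  op2 P2: store L5 := 74 → I/I/M on L5; bus BusRdX; mem=10
  op3 P1: load  L1 → I/M/I on L1; bus (none); mem=10
  op4 P0: store L0 := 84 → M/I/I on L0; bus BusRdX; mem=90
  op5 P2: store L1 := 88 → I/I/M on L1; bus BusRdX Flush; mem=74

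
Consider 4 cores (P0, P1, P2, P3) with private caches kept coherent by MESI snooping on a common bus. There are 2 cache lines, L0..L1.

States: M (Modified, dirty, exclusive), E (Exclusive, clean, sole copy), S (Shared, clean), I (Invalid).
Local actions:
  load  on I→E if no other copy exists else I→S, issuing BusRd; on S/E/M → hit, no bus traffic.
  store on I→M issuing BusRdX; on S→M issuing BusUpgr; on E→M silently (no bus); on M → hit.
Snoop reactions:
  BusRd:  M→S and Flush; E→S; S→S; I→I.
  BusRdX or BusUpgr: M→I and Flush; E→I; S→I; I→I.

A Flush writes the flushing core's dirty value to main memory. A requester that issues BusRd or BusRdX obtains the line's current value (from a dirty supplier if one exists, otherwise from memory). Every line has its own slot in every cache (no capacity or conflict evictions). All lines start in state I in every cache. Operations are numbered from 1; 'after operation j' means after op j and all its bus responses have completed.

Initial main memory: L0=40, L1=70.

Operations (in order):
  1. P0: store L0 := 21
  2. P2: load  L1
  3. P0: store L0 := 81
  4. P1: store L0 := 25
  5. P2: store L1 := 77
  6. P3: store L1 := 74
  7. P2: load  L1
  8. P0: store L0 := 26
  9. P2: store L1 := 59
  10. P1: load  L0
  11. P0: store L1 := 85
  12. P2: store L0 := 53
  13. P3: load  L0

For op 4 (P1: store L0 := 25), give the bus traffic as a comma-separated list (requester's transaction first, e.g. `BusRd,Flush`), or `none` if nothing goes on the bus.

  op1 P0: store L0 := 21 → M/I/I/I on L0; bus BusRdX; mem=40
  op2 P2: load  L1 → I/I/E/I on L1; bus BusRd; mem=70
  op3 P0: store L0 := 81 → M/I/I/I on L0; bus (none); mem=40
  op4 P1: store L0 := 25 → I/M/I/I on L0; bus BusRdX Flush; mem=81
  op5 P2: store L1 := 77 → I/I/M/I on L1; bus (none); mem=70
  op6 P3: store L1 := 74 → I/I/I/M on L1; bus BusRdX Flush; mem=77
  op7 P2: load  L1 → I/I/S/S on L1; bus BusRd Flush; mem=74
  op8 P0: store L0 := 26 → M/I/I/I on L0; bus BusRdX Flush; mem=25
  op9 P2: store L1 := 59 → I/I/M/I on L1; bus BusUpgr; mem=74
  op10 P1: load  L0 → S/S/I/I on L0; bus BusRd Flush; mem=26
  op11 P0: store L1 := 85 → M/I/I/I on L1; bus BusRdX Flush; mem=59
  op12 P2: store L0 := 53 → I/I/M/I on L0; bus BusRdX; mem=26
  op13 P3: load  L0 → I/I/S/S on L0; bus BusRd Flush; mem=53

bus = BusRdX,Flush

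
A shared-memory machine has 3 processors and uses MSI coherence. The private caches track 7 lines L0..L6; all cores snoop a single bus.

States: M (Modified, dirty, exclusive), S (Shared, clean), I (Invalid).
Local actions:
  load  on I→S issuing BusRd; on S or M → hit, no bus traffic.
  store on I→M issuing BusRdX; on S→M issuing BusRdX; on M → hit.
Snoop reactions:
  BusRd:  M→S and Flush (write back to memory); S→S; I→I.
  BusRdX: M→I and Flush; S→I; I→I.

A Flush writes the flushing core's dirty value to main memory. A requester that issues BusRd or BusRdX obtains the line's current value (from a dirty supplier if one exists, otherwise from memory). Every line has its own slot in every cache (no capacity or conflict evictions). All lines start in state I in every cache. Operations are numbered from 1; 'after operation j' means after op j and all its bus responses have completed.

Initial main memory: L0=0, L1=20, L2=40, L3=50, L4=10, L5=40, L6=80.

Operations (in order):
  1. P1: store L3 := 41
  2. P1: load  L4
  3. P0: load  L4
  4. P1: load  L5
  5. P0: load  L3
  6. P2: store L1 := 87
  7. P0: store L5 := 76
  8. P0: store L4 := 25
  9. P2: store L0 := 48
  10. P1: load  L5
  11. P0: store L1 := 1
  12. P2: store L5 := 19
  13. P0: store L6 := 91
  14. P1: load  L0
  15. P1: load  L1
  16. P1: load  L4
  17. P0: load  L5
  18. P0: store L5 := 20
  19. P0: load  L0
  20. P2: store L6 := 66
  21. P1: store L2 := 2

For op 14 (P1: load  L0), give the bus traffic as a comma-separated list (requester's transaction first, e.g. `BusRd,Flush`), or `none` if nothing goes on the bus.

bus = BusRd,Flush

step 1: P1: store L3 := 41  ⟶  IMI  (L3)  txn=BusRdX  M[L3]=50
step 2: P1: load  L4  ⟶  ISI  (L4)  txn=BusRd  M[L4]=10
step 3: P0: load  L4  ⟶  SSI  (L4)  txn=BusRd  M[L4]=10
step 4: P1: load  L5  ⟶  ISI  (L5)  txn=BusRd  M[L5]=40
step 5: P0: load  L3  ⟶  SSI  (L3)  txn=BusRd+Flush  M[L3]=41
step 6: P2: store L1 := 87  ⟶  IIM  (L1)  txn=BusRdX  M[L1]=20
step 7: P0: store L5 := 76  ⟶  MII  (L5)  txn=BusRdX  M[L5]=40
step 8: P0: store L4 := 25  ⟶  MII  (L4)  txn=BusRdX  M[L4]=10
step 9: P2: store L0 := 48  ⟶  IIM  (L0)  txn=BusRdX  M[L0]=0
step 10: P1: load  L5  ⟶  SSI  (L5)  txn=BusRd+Flush  M[L5]=76
step 11: P0: store L1 := 1  ⟶  MII  (L1)  txn=BusRdX+Flush  M[L1]=87
step 12: P2: store L5 := 19  ⟶  IIM  (L5)  txn=BusRdX  M[L5]=76
step 13: P0: store L6 := 91  ⟶  MII  (L6)  txn=BusRdX  M[L6]=80
step 14: P1: load  L0  ⟶  ISS  (L0)  txn=BusRd+Flush  M[L0]=48
step 15: P1: load  L1  ⟶  SSI  (L1)  txn=BusRd+Flush  M[L1]=1
step 16: P1: load  L4  ⟶  SSI  (L4)  txn=BusRd+Flush  M[L4]=25
step 17: P0: load  L5  ⟶  SIS  (L5)  txn=BusRd+Flush  M[L5]=19
step 18: P0: store L5 := 20  ⟶  MII  (L5)  txn=BusRdX  M[L5]=19
step 19: P0: load  L0  ⟶  SSS  (L0)  txn=BusRd  M[L0]=48
step 20: P2: store L6 := 66  ⟶  IIM  (L6)  txn=BusRdX+Flush  M[L6]=91
step 21: P1: store L2 := 2  ⟶  IMI  (L2)  txn=BusRdX  M[L2]=40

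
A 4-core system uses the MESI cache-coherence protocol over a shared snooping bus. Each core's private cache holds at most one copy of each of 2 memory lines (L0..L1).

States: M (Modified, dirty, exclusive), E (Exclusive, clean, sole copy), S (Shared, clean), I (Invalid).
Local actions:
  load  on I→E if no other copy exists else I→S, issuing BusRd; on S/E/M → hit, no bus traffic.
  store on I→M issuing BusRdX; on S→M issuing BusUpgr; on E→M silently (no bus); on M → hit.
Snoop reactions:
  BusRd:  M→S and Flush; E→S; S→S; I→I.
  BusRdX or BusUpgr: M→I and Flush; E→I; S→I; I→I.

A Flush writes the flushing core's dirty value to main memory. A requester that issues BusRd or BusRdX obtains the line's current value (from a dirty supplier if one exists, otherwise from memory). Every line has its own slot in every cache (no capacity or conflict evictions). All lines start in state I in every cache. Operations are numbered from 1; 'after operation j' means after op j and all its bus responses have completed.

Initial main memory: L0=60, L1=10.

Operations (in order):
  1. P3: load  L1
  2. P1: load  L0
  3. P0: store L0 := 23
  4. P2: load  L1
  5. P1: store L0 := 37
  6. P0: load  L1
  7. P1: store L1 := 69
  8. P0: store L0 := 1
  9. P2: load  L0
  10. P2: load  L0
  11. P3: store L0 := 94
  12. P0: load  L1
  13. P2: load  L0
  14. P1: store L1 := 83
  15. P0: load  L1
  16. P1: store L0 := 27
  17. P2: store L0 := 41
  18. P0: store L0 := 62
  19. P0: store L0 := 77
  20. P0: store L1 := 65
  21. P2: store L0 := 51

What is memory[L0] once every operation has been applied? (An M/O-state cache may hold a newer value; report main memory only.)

memory[L0] = 77

  op1 P3: load  L1 → I/I/I/E on L1; bus BusRd; mem=10
  op2 P1: load  L0 → I/E/I/I on L0; bus BusRd; mem=60
  op3 P0: store L0 := 23 → M/I/I/I on L0; bus BusRdX; mem=60
  op4 P2: load  L1 → I/I/S/S on L1; bus BusRd; mem=10
  op5 P1: store L0 := 37 → I/M/I/I on L0; bus BusRdX Flush; mem=23
  op6 P0: load  L1 → S/I/S/S on L1; bus BusRd; mem=10
  op7 P1: store L1 := 69 → I/M/I/I on L1; bus BusRdX; mem=10
  op8 P0: store L0 := 1 → M/I/I/I on L0; bus BusRdX Flush; mem=37
  op9 P2: load  L0 → S/I/S/I on L0; bus BusRd Flush; mem=1
  op10 P2: load  L0 → S/I/S/I on L0; bus (none); mem=1
  op11 P3: store L0 := 94 → I/I/I/M on L0; bus BusRdX; mem=1
  op12 P0: load  L1 → S/S/I/I on L1; bus BusRd Flush; mem=69
  op13 P2: load  L0 → I/I/S/S on L0; bus BusRd Flush; mem=94
  op14 P1: store L1 := 83 → I/M/I/I on L1; bus BusUpgr; mem=69
  op15 P0: load  L1 → S/S/I/I on L1; bus BusRd Flush; mem=83
  op16 P1: store L0 := 27 → I/M/I/I on L0; bus BusRdX; mem=94
  op17 P2: store L0 := 41 → I/I/M/I on L0; bus BusRdX Flush; mem=27
  op18 P0: store L0 := 62 → M/I/I/I on L0; bus BusRdX Flush; mem=41
  op19 P0: store L0 := 77 → M/I/I/I on L0; bus (none); mem=41
  op20 P0: store L1 := 65 → M/I/I/I on L1; bus BusUpgr; mem=83
  op21 P2: store L0 := 51 → I/I/M/I on L0; bus BusRdX Flush; mem=77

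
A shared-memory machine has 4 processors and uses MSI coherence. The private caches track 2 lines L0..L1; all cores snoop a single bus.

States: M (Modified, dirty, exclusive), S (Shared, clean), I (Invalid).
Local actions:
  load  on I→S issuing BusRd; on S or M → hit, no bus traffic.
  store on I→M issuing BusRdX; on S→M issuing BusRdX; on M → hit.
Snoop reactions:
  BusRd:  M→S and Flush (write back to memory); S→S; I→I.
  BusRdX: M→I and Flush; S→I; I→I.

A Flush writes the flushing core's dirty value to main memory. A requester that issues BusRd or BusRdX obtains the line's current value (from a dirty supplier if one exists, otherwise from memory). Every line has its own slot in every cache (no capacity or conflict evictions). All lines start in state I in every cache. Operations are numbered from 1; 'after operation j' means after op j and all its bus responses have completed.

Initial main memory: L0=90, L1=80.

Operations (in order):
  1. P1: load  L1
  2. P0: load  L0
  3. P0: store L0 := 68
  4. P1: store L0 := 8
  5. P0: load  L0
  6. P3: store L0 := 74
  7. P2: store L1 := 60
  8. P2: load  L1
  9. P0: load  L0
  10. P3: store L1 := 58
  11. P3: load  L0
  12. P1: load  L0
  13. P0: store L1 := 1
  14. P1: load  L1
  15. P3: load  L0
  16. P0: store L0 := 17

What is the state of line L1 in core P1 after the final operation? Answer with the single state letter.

state = S

step 1: P1: load  L1  ⟶  ISII  (L1)  txn=BusRd  M[L1]=80
step 2: P0: load  L0  ⟶  SIII  (L0)  txn=BusRd  M[L0]=90
step 3: P0: store L0 := 68  ⟶  MIII  (L0)  txn=BusRdX  M[L0]=90
step 4: P1: store L0 := 8  ⟶  IMII  (L0)  txn=BusRdX+Flush  M[L0]=68
step 5: P0: load  L0  ⟶  SSII  (L0)  txn=BusRd+Flush  M[L0]=8
step 6: P3: store L0 := 74  ⟶  IIIM  (L0)  txn=BusRdX  M[L0]=8
step 7: P2: store L1 := 60  ⟶  IIMI  (L1)  txn=BusRdX  M[L1]=80
step 8: P2: load  L1  ⟶  IIMI  (L1)  txn=∅  M[L1]=80
step 9: P0: load  L0  ⟶  SIIS  (L0)  txn=BusRd+Flush  M[L0]=74
step 10: P3: store L1 := 58  ⟶  IIIM  (L1)  txn=BusRdX+Flush  M[L1]=60
step 11: P3: load  L0  ⟶  SIIS  (L0)  txn=∅  M[L0]=74
step 12: P1: load  L0  ⟶  SSIS  (L0)  txn=BusRd  M[L0]=74
step 13: P0: store L1 := 1  ⟶  MIII  (L1)  txn=BusRdX+Flush  M[L1]=58
step 14: P1: load  L1  ⟶  SSII  (L1)  txn=BusRd+Flush  M[L1]=1
step 15: P3: load  L0  ⟶  SSIS  (L0)  txn=∅  M[L0]=74
step 16: P0: store L0 := 17  ⟶  MIII  (L0)  txn=BusRdX  M[L0]=74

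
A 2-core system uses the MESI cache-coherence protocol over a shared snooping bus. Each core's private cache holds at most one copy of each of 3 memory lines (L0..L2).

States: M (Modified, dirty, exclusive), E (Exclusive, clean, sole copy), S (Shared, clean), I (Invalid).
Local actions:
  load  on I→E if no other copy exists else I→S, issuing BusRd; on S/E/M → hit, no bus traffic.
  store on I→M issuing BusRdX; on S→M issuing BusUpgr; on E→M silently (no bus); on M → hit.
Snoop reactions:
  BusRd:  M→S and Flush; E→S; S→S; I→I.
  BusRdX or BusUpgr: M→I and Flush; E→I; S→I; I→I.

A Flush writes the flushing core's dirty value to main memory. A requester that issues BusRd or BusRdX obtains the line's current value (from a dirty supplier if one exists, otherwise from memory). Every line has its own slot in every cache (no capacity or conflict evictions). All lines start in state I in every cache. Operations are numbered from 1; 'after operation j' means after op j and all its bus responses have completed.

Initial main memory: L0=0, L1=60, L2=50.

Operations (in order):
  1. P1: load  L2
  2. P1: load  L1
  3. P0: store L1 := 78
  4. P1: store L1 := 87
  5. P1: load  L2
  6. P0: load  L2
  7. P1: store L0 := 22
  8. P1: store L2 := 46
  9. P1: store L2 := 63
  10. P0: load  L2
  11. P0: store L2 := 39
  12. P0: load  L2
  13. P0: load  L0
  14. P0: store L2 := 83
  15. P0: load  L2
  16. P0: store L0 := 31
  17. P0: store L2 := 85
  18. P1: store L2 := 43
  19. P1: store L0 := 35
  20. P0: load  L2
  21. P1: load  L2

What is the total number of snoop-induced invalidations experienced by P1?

step 1: P1: load  L2  ⟶  IE  (L2)  txn=BusRd  M[L2]=50
step 2: P1: load  L1  ⟶  IE  (L1)  txn=BusRd  M[L1]=60
step 3: P0: store L1 := 78  ⟶  MI  (L1)  txn=BusRdX  M[L1]=60
step 4: P1: store L1 := 87  ⟶  IM  (L1)  txn=BusRdX+Flush  M[L1]=78
step 5: P1: load  L2  ⟶  IE  (L2)  txn=∅  M[L2]=50
step 6: P0: load  L2  ⟶  SS  (L2)  txn=BusRd  M[L2]=50
step 7: P1: store L0 := 22  ⟶  IM  (L0)  txn=BusRdX  M[L0]=0
step 8: P1: store L2 := 46  ⟶  IM  (L2)  txn=BusUpgr  M[L2]=50
step 9: P1: store L2 := 63  ⟶  IM  (L2)  txn=∅  M[L2]=50
step 10: P0: load  L2  ⟶  SS  (L2)  txn=BusRd+Flush  M[L2]=63
step 11: P0: store L2 := 39  ⟶  MI  (L2)  txn=BusUpgr  M[L2]=63
step 12: P0: load  L2  ⟶  MI  (L2)  txn=∅  M[L2]=63
step 13: P0: load  L0  ⟶  SS  (L0)  txn=BusRd+Flush  M[L0]=22
step 14: P0: store L2 := 83  ⟶  MI  (L2)  txn=∅  M[L2]=63
step 15: P0: load  L2  ⟶  MI  (L2)  txn=∅  M[L2]=63
step 16: P0: store L0 := 31  ⟶  MI  (L0)  txn=BusUpgr  M[L0]=22
step 17: P0: store L2 := 85  ⟶  MI  (L2)  txn=∅  M[L2]=63
step 18: P1: store L2 := 43  ⟶  IM  (L2)  txn=BusRdX+Flush  M[L2]=85
step 19: P1: store L0 := 35  ⟶  IM  (L0)  txn=BusRdX+Flush  M[L0]=31
step 20: P0: load  L2  ⟶  SS  (L2)  txn=BusRd+Flush  M[L2]=43
step 21: P1: load  L2  ⟶  SS  (L2)  txn=∅  M[L2]=43

invalidations = 3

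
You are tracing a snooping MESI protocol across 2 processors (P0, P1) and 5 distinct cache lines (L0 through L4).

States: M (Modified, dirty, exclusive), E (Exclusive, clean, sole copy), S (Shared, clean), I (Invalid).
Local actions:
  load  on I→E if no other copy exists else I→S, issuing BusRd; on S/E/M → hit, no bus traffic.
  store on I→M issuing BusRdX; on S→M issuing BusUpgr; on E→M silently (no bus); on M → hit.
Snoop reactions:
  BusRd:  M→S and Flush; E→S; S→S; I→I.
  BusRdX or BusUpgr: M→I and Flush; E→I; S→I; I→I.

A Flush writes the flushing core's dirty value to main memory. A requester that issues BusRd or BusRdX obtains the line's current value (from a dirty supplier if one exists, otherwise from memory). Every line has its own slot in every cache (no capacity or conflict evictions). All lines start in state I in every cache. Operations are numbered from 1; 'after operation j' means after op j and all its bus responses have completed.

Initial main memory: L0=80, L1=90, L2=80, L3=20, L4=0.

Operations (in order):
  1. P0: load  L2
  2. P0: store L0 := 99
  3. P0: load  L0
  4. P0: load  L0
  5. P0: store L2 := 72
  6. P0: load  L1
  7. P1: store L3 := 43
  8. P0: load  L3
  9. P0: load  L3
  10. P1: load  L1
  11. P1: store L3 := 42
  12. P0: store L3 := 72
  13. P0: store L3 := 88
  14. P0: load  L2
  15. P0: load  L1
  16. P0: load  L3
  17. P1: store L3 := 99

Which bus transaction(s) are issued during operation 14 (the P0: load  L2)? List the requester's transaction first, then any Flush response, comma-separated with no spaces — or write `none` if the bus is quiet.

bus = none

step 1: P0: load  L2  ⟶  EI  (L2)  txn=BusRd  M[L2]=80
step 2: P0: store L0 := 99  ⟶  MI  (L0)  txn=BusRdX  M[L0]=80
step 3: P0: load  L0  ⟶  MI  (L0)  txn=∅  M[L0]=80
step 4: P0: load  L0  ⟶  MI  (L0)  txn=∅  M[L0]=80
step 5: P0: store L2 := 72  ⟶  MI  (L2)  txn=∅  M[L2]=80
step 6: P0: load  L1  ⟶  EI  (L1)  txn=BusRd  M[L1]=90
step 7: P1: store L3 := 43  ⟶  IM  (L3)  txn=BusRdX  M[L3]=20
step 8: P0: load  L3  ⟶  SS  (L3)  txn=BusRd+Flush  M[L3]=43
step 9: P0: load  L3  ⟶  SS  (L3)  txn=∅  M[L3]=43
step 10: P1: load  L1  ⟶  SS  (L1)  txn=BusRd  M[L1]=90
step 11: P1: store L3 := 42  ⟶  IM  (L3)  txn=BusUpgr  M[L3]=43
step 12: P0: store L3 := 72  ⟶  MI  (L3)  txn=BusRdX+Flush  M[L3]=42
step 13: P0: store L3 := 88  ⟶  MI  (L3)  txn=∅  M[L3]=42
step 14: P0: load  L2  ⟶  MI  (L2)  txn=∅  M[L2]=80
step 15: P0: load  L1  ⟶  SS  (L1)  txn=∅  M[L1]=90
step 16: P0: load  L3  ⟶  MI  (L3)  txn=∅  M[L3]=42
step 17: P1: store L3 := 99  ⟶  IM  (L3)  txn=BusRdX+Flush  M[L3]=88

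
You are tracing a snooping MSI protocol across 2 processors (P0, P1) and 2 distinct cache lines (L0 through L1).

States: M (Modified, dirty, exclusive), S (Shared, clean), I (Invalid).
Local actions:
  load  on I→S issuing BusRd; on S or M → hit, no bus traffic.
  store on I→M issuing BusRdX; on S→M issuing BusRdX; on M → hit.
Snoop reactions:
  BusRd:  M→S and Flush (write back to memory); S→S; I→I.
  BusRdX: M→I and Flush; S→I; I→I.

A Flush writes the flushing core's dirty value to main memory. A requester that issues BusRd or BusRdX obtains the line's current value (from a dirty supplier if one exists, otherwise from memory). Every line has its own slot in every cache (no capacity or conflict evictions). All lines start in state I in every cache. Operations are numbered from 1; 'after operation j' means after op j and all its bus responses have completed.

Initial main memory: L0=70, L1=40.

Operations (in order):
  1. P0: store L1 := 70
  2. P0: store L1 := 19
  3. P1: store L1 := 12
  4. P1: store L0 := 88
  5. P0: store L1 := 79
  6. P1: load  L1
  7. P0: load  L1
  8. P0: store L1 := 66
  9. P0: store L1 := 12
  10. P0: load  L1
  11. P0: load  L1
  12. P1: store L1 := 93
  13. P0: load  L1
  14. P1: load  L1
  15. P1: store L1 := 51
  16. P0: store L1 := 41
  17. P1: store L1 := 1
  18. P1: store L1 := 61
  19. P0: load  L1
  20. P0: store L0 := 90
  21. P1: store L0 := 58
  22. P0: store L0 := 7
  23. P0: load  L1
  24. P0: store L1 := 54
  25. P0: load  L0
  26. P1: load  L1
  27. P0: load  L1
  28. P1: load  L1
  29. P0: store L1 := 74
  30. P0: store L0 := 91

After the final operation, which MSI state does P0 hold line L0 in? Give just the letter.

state = M

1. P0: store L1 := 70  bus=[BusRdX]  L1: P0=M P1=I  mem[L1]=40
2. P0: store L1 := 19  bus=[-]  L1: P0=M P1=I  mem[L1]=40
3. P1: store L1 := 12  bus=[BusRdX,Flush]  L1: P0=I P1=M  mem[L1]=19
4. P1: store L0 := 88  bus=[BusRdX]  L0: P0=I P1=M  mem[L0]=70
5. P0: store L1 := 79  bus=[BusRdX,Flush]  L1: P0=M P1=I  mem[L1]=12
6. P1: load  L1  bus=[BusRd,Flush]  L1: P0=S P1=S  mem[L1]=79
7. P0: load  L1  bus=[-]  L1: P0=S P1=S  mem[L1]=79
8. P0: store L1 := 66  bus=[BusRdX]  L1: P0=M P1=I  mem[L1]=79
9. P0: store L1 := 12  bus=[-]  L1: P0=M P1=I  mem[L1]=79
10. P0: load  L1  bus=[-]  L1: P0=M P1=I  mem[L1]=79
11. P0: load  L1  bus=[-]  L1: P0=M P1=I  mem[L1]=79
12. P1: store L1 := 93  bus=[BusRdX,Flush]  L1: P0=I P1=M  mem[L1]=12
13. P0: load  L1  bus=[BusRd,Flush]  L1: P0=S P1=S  mem[L1]=93
14. P1: load  L1  bus=[-]  L1: P0=S P1=S  mem[L1]=93
15. P1: store L1 := 51  bus=[BusRdX]  L1: P0=I P1=M  mem[L1]=93
16. P0: store L1 := 41  bus=[BusRdX,Flush]  L1: P0=M P1=I  mem[L1]=51
17. P1: store L1 := 1  bus=[BusRdX,Flush]  L1: P0=I P1=M  mem[L1]=41
18. P1: store L1 := 61  bus=[-]  L1: P0=I P1=M  mem[L1]=41
19. P0: load  L1  bus=[BusRd,Flush]  L1: P0=S P1=S  mem[L1]=61
20. P0: store L0 := 90  bus=[BusRdX,Flush]  L0: P0=M P1=I  mem[L0]=88
21. P1: store L0 := 58  bus=[BusRdX,Flush]  L0: P0=I P1=M  mem[L0]=90
22. P0: store L0 := 7  bus=[BusRdX,Flush]  L0: P0=M P1=I  mem[L0]=58
23. P0: load  L1  bus=[-]  L1: P0=S P1=S  mem[L1]=61
24. P0: store L1 := 54  bus=[BusRdX]  L1: P0=M P1=I  mem[L1]=61
25. P0: load  L0  bus=[-]  L0: P0=M P1=I  mem[L0]=58
26. P1: load  L1  bus=[BusRd,Flush]  L1: P0=S P1=S  mem[L1]=54
27. P0: load  L1  bus=[-]  L1: P0=S P1=S  mem[L1]=54
28. P1: load  L1  bus=[-]  L1: P0=S P1=S  mem[L1]=54
29. P0: store L1 := 74  bus=[BusRdX]  L1: P0=M P1=I  mem[L1]=54
30. P0: store L0 := 91  bus=[-]  L0: P0=M P1=I  mem[L0]=58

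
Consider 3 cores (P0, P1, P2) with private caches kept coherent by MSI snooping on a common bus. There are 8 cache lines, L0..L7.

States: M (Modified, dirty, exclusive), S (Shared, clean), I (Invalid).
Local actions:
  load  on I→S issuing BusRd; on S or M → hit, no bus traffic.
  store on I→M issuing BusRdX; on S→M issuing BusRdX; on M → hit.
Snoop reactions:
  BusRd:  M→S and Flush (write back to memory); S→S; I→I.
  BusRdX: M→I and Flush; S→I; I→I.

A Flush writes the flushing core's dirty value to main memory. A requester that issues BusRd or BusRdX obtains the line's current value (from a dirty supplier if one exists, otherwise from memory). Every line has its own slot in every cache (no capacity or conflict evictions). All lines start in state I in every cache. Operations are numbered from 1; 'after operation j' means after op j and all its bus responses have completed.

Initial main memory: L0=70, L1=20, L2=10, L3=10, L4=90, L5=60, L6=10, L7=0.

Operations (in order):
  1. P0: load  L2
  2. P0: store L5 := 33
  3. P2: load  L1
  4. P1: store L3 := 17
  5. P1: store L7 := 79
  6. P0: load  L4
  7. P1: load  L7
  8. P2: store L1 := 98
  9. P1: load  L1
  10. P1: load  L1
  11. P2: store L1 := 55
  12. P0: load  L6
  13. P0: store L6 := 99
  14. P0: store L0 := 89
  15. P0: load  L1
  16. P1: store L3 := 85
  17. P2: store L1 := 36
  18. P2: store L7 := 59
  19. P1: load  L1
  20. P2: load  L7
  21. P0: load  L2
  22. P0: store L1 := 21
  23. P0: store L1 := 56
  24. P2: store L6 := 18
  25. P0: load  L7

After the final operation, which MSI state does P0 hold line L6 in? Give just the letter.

state = I

  op1 P0: load  L2 → S/I/I on L2; bus BusRd; mem=10
  op2 P0: store L5 := 33 → M/I/I on L5; bus BusRdX; mem=60
  op3 P2: load  L1 → I/I/S on L1; bus BusRd; mem=20
  op4 P1: store L3 := 17 → I/M/I on L3; bus BusRdX; mem=10
  op5 P1: store L7 := 79 → I/M/I on L7; bus BusRdX; mem=0
  op6 P0: load  L4 → S/I/I on L4; bus BusRd; mem=90
  op7 P1: load  L7 → I/M/I on L7; bus (none); mem=0
  op8 P2: store L1 := 98 → I/I/M on L1; bus BusRdX; mem=20
  op9 P1: load  L1 → I/S/S on L1; bus BusRd Flush; mem=98
  op10 P1: load  L1 → I/S/S on L1; bus (none); mem=98
  op11 P2: store L1 := 55 → I/I/M on L1; bus BusRdX; mem=98
  op12 P0: load  L6 → S/I/I on L6; bus BusRd; mem=10
  op13 P0: store L6 := 99 → M/I/I on L6; bus BusRdX; mem=10
  op14 P0: store L0 := 89 → M/I/I on L0; bus BusRdX; mem=70
  op15 P0: load  L1 → S/I/S on L1; bus BusRd Flush; mem=55
  op16 P1: store L3 := 85 → I/M/I on L3; bus (none); mem=10
  op17 P2: store L1 := 36 → I/I/M on L1; bus BusRdX; mem=55
  op18 P2: store L7 := 59 → I/I/M on L7; bus BusRdX Flush; mem=79
  op19 P1: load  L1 → I/S/S on L1; bus BusRd Flush; mem=36
  op20 P2: load  L7 → I/I/M on L7; bus (none); mem=79
  op21 P0: load  L2 → S/I/I on L2; bus (none); mem=10
  op22 P0: store L1 := 21 → M/I/I on L1; bus BusRdX; mem=36
  op23 P0: store L1 := 56 → M/I/I on L1; bus (none); mem=36
  op24 P2: store L6 := 18 → I/I/M on L6; bus BusRdX Flush; mem=99
  op25 P0: load  L7 → S/I/S on L7; bus BusRd Flush; mem=59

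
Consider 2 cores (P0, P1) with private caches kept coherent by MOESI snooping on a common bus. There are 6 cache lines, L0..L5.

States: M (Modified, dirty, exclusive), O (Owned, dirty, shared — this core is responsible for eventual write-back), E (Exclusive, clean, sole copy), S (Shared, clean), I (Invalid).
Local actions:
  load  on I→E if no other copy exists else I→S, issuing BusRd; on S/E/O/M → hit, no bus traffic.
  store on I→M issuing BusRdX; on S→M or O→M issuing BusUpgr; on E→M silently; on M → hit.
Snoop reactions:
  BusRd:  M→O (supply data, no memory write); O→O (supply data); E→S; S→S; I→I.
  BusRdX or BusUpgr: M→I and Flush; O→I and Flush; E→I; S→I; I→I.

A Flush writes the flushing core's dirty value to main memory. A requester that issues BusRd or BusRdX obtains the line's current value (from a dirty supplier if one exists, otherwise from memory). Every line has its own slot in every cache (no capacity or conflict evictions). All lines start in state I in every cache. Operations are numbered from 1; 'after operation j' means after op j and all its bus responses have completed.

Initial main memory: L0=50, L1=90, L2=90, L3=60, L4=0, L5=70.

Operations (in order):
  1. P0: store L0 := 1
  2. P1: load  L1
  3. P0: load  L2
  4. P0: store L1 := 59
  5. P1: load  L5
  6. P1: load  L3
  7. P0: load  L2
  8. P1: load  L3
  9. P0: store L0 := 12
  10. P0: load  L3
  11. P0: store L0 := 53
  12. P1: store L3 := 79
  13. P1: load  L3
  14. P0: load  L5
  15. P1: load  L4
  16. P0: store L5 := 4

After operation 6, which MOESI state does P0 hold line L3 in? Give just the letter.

state = I

1. P0: store L0 := 1  bus=[BusRdX]  L0: P0=M P1=I  mem[L0]=50
2. P1: load  L1  bus=[BusRd]  L1: P0=I P1=E  mem[L1]=90
3. P0: load  L2  bus=[BusRd]  L2: P0=E P1=I  mem[L2]=90
4. P0: store L1 := 59  bus=[BusRdX]  L1: P0=M P1=I  mem[L1]=90
5. P1: load  L5  bus=[BusRd]  L5: P0=I P1=E  mem[L5]=70
6. P1: load  L3  bus=[BusRd]  L3: P0=I P1=E  mem[L3]=60
7. P0: load  L2  bus=[-]  L2: P0=E P1=I  mem[L2]=90
8. P1: load  L3  bus=[-]  L3: P0=I P1=E  mem[L3]=60
9. P0: store L0 := 12  bus=[-]  L0: P0=M P1=I  mem[L0]=50
10. P0: load  L3  bus=[BusRd]  L3: P0=S P1=S  mem[L3]=60
11. P0: store L0 := 53  bus=[-]  L0: P0=M P1=I  mem[L0]=50
12. P1: store L3 := 79  bus=[BusUpgr]  L3: P0=I P1=M  mem[L3]=60
13. P1: load  L3  bus=[-]  L3: P0=I P1=M  mem[L3]=60
14. P0: load  L5  bus=[BusRd]  L5: P0=S P1=S  mem[L5]=70
15. P1: load  L4  bus=[BusRd]  L4: P0=I P1=E  mem[L4]=0
16. P0: store L5 := 4  bus=[BusUpgr]  L5: P0=M P1=I  mem[L5]=70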